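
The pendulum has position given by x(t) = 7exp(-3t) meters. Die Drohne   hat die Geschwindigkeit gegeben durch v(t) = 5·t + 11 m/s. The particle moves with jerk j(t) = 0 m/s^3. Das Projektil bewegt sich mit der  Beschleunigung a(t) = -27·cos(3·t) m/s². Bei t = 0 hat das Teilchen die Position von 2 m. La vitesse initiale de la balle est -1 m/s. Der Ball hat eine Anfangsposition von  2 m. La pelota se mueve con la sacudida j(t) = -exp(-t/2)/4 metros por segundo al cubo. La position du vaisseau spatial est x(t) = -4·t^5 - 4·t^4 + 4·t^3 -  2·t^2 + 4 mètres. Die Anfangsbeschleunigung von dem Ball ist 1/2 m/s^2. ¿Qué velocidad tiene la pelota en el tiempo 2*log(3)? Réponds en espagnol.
Necesitamos integrar nuestra ecuación de la sacudida j(t) = -exp(-t/2)/4 2 veces. Tomando ∫j(t)dt y aplicando a(0) = 1/2, encontramos a(t) = exp(-t/2)/2. La antiderivada de la aceleración es la velocidad. Usando v(0) = -1, obtenemos v(t) = -exp(-t/2). Tenemos la velocidad v(t) = -exp(-t/2). Sustituyendo t = 2*log(3): v(2*log(3)) = -1/3.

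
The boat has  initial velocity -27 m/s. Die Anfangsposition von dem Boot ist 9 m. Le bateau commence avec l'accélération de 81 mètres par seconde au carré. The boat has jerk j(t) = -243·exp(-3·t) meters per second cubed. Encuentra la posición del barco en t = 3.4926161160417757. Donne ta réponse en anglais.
To solve this, we need to take 3 integrals of our jerk equation j(t) = -243·exp(-3·t). The antiderivative of jerk is acceleration. Using a(0) = 81, we get a(t) = 81·exp(-3·t). Finding the integral of a(t) and using v(0) = -27: v(t) = -27·exp(-3·t). Finding the antiderivative of v(t) and using x(0) = 9: x(t) = 9·exp(-3·t). Using x(t) = 9·exp(-3·t) and substituting t = 3.4926161160417757, we find x = 0.000253379100249536.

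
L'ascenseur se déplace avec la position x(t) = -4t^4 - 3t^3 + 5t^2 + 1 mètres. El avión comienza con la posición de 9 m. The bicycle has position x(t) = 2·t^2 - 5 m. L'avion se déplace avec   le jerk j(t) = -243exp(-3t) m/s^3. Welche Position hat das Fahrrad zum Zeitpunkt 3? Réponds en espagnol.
De la ecuación de la posición x(t) = 2·t^2 - 5, sustituimos t = 3 para obtener x = 13.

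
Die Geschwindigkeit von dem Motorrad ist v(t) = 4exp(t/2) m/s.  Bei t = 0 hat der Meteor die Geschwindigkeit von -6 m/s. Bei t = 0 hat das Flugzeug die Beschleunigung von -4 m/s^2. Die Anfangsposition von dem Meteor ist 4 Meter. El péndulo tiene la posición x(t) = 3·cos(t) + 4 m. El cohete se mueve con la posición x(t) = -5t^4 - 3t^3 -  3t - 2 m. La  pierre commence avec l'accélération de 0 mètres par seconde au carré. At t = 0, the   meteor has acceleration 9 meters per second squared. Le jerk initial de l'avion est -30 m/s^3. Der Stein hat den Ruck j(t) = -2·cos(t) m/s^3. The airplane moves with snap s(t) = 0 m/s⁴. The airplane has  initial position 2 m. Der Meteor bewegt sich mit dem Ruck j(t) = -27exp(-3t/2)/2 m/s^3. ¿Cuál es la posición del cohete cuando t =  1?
Tenemos la posición x(t) = -5·t^4 - 3·t^3 - 3·t - 2. Sustituyendo t = 1: x(1) = -13.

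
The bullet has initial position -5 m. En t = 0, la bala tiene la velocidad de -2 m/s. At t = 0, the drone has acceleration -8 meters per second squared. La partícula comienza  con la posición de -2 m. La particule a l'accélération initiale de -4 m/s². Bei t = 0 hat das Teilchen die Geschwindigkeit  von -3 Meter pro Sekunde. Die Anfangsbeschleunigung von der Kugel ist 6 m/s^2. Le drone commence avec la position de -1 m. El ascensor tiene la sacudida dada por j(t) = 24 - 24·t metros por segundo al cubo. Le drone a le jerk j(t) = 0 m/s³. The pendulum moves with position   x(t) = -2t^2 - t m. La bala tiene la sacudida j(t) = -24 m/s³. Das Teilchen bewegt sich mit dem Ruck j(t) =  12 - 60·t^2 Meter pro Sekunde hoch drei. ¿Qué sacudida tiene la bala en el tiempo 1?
Usando j(t) = -24 y sustituyendo t = 1, encontramos j = -24.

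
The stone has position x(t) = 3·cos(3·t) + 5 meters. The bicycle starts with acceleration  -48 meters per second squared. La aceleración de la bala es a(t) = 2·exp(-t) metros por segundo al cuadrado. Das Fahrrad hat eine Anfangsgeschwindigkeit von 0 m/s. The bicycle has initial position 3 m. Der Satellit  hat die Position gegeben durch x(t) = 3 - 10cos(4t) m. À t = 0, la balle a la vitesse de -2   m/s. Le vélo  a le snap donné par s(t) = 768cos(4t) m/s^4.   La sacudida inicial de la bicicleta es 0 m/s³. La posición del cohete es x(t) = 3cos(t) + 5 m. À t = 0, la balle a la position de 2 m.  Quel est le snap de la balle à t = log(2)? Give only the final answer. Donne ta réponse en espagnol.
La respuesta es 1.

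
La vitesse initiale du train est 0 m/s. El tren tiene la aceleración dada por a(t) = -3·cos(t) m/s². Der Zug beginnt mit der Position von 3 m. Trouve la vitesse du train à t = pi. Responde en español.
Partiendo de la aceleración a(t) = -3·cos(t), tomamos 1 integral. Tomando ∫a(t)dt y aplicando v(0) = 0, encontramos v(t) = -3·sin(t). Usando v(t) = -3·sin(t) y sustituyendo t = pi, encontramos v = 0.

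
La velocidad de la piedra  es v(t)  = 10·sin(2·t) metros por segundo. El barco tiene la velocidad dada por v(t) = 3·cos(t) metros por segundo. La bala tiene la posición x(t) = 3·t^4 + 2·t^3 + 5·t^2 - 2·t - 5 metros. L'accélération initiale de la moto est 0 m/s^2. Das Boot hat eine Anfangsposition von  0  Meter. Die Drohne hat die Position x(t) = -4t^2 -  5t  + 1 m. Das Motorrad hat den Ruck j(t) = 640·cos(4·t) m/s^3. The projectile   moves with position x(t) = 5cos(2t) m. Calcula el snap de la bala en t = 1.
Debemos derivar nuestra ecuación de la posición x(t) = 3·t^4 + 2·t^3 + 5·t^2 - 2·t - 5 4 veces. Derivando la posición, obtenemos la velocidad: v(t) = 12·t^3 + 6·t^2 + 10·t - 2. La derivada de la velocidad da la aceleración: a(t) = 36·t^2 + 12·t + 10. Tomando d/dt de a(t), encontramos j(t) = 72·t + 12. Derivando la sacudida, obtenemos el snap: s(t) = 72. De la ecuación del snap s(t) = 72, sustituimos t = 1 para obtener s = 72.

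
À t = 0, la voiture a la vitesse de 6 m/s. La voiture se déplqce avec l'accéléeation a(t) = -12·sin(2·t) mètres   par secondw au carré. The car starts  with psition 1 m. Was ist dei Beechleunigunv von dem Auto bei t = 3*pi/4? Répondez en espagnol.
Tenemos la aceleración a(t) = -12·sin(2·t). Sustituyendo t = 3*pi/4: a(3*pi/4) = 12.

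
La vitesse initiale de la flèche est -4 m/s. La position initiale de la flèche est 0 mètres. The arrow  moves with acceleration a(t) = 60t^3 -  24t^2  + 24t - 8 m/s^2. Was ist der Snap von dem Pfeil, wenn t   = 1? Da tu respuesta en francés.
Pour résoudre ceci, nous devons prendre 2 dérivées de notre équation de l'accélération a(t) = 60·t^3 - 24·t^2 + 24·t - 8. La dérivée de l'accélération donne le jerk: j(t) = 180·t^2 - 48·t + 24. En dérivant le jerk, nous obtenons le snap: s(t) = 360·t - 48. De l'équation du snap s(t) = 360·t - 48, nous substituons t = 1 pour obtenir s = 312.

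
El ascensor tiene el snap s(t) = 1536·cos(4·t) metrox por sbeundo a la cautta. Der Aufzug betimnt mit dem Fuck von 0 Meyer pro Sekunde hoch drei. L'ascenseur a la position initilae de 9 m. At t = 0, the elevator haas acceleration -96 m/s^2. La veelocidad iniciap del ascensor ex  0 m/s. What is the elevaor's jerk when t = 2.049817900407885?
To solve this, we need to take 1 integral of our snap equation s(t) = 1536·cos(4·t). Taking ∫s(t)dt and applying j(0) = 0, we find j(t) = 384·sin(4·t). Using j(t) = 384·sin(4·t) and substituting t = 2.049817900407885, we find j = 361.335301227404.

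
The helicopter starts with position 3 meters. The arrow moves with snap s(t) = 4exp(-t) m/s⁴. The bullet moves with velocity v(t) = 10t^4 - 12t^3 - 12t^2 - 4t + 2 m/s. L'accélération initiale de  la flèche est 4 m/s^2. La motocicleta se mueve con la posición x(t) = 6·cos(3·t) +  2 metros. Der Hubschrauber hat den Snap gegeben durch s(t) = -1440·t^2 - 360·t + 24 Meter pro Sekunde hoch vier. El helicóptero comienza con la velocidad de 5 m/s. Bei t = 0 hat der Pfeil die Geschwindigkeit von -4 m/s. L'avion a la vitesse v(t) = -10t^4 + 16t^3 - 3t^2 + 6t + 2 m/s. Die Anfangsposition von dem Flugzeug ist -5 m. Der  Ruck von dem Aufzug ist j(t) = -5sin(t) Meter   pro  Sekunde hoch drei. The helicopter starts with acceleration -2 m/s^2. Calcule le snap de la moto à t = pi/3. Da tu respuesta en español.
Debemos derivar nuestra ecuación de la posición x(t) = 6·cos(3·t) + 2 4 veces. Derivando la posición, obtenemos la velocidad: v(t) = -18·sin(3·t). Tomando d/dt de v(t), encontramos a(t) = -54·cos(3·t). La derivada de la aceleración da la sacudida: j(t) = 162·sin(3·t). Derivando la sacudida, obtenemos el snap: s(t) = 486·cos(3·t). Usando s(t) = 486·cos(3·t) y sustituyendo t = pi/3, encontramos s = -486.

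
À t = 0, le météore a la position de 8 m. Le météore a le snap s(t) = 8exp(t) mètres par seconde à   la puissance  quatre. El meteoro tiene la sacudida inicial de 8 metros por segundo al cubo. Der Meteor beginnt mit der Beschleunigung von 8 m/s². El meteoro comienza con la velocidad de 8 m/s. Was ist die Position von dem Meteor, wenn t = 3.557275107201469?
Wir müssen unsere Gleichung für den Snap s(t) = 8·exp(t) 4-mal integrieren. Die Stammfunktion von dem Snap ist der Ruck. Mit j(0) = 8 erhalten wir j(t) = 8·exp(t). Mit ∫j(t)dt und Anwendung von a(0) = 8, finden wir a(t) = 8·exp(t). Mit ∫a(t)dt und Anwendung von v(0) = 8, finden wir v(t) = 8·exp(t). Mit ∫v(t)dt und Anwendung von x(0) = 8, finden wir x(t) = 8·exp(t). Wir haben die Position x(t) = 8·exp(t). Durch Einsetzen von t = 3.557275107201469: x(3.557275107201469) = 280.540093024212.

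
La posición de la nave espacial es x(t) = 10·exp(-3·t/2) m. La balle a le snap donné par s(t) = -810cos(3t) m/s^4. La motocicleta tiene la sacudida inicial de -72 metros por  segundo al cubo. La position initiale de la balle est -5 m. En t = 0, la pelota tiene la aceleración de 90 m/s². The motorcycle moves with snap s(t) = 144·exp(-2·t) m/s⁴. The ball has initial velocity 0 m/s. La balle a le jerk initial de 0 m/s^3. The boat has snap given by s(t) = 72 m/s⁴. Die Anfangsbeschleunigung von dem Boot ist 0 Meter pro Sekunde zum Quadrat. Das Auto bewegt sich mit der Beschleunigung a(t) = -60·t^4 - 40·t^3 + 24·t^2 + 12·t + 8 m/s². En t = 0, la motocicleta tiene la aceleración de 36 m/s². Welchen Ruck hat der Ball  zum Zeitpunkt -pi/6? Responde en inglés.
We need to integrate our snap equation s(t) = -810·cos(3·t) 1 time. Finding the integral of s(t) and using j(0) = 0: j(t) = -270·sin(3·t). Using j(t) = -270·sin(3·t) and substituting t = -pi/6, we find j = 270.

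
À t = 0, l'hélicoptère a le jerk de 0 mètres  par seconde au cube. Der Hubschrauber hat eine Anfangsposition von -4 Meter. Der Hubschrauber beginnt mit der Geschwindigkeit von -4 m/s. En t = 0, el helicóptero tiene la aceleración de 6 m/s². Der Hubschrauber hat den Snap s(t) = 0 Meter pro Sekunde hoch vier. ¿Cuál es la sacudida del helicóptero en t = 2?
Necesitamos integrar nuestra ecuación del snap s(t) = 0 1 vez. Tomando ∫s(t)dt y aplicando j(0) = 0, encontramos j(t) = 0. Usando j(t) = 0 y sustituyendo t = 2, encontramos j = 0.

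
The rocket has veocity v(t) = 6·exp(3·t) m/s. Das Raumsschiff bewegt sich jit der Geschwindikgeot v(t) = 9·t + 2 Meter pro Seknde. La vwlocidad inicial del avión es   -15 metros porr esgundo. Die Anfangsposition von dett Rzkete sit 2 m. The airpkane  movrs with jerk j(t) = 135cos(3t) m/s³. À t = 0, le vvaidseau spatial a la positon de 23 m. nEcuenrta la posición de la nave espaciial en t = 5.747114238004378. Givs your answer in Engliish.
Starting from velocity v(t) = 9·t + 2, we take 1 integral. The integral of velocity is position. Using x(0) = 23, we get x(t) = 9·t^2/2 + 2·t + 23. From the given position equation x(t) = 9·t^2/2 + 2·t + 23, we substitute t = 5.747114238004378 to get x = 183.126177767036.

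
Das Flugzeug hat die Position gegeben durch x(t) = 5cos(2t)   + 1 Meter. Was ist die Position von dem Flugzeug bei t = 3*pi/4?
Aus der Gleichung für die Position x(t) = 5·cos(2·t) + 1, setzen wir t = 3*pi/4 ein und erhalten x = 1.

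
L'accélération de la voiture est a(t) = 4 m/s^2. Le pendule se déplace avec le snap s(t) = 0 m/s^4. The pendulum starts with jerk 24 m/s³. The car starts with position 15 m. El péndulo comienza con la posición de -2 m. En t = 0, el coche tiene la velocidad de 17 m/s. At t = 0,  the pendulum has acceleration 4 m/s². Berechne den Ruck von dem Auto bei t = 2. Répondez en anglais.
To solve this, we need to take 1 derivative of our acceleration equation a(t) = 4. The derivative of acceleration gives jerk: j(t) = 0. From the given jerk equation j(t) = 0, we substitute t = 2 to get j = 0.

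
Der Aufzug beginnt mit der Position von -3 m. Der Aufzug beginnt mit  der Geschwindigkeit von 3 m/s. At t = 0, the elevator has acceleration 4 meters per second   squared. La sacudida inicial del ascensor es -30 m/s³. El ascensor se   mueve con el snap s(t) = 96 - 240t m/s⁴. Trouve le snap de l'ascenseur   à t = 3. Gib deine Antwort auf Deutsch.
Aus der Gleichung für den Snap s(t) = 96 - 240·t, setzen wir t = 3 ein und erhalten s = -624.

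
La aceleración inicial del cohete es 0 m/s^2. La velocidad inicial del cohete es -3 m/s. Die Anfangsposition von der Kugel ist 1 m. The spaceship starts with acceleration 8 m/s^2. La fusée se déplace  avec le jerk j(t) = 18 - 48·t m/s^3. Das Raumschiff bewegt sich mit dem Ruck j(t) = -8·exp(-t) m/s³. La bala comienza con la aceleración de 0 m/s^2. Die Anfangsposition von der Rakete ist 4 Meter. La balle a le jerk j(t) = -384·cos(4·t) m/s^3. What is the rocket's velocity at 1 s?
We need to integrate our jerk equation j(t) = 18 - 48·t 2 times. Finding the antiderivative of j(t) and using a(0) = 0: a(t) = 6·t·(3 - 4·t). The integral of acceleration, with v(0) = -3, gives velocity: v(t) = -8·t^3 + 9·t^2 - 3. From the given velocity equation v(t) = -8·t^3 + 9·t^2 - 3, we substitute t = 1 to get v = -2.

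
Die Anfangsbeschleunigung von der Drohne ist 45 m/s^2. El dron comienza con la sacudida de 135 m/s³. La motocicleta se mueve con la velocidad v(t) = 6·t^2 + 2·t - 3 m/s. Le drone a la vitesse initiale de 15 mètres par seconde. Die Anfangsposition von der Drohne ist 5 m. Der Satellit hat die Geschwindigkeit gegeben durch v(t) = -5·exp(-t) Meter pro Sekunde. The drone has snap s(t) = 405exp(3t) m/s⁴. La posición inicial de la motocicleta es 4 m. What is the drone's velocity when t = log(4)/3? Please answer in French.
Nous devons intégrer notre équation du snap s(t) = 405·exp(3·t) 3 fois. La primitive du snap, avec j(0) = 135, donne le jerk: j(t) = 135·exp(3·t). En prenant ∫j(t)dt et en appliquant a(0) = 45, nous trouvons a(t) = 45·exp(3·t). En prenant ∫a(t)dt et en appliquant v(0) = 15, nous trouvons v(t) = 15·exp(3·t). En utilisant v(t) = 15·exp(3·t) et en substituant t = log(4)/3, nous trouvons v = 60.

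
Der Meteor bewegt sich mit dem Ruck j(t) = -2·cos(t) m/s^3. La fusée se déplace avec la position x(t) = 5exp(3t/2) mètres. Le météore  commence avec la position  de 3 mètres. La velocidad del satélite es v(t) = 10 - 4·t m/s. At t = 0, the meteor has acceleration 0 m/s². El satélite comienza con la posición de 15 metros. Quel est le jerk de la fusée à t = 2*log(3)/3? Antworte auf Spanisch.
Debemos derivar nuestra ecuación de la posición x(t) = 5·exp(3·t/2) 3 veces. La derivada de la posición da la velocidad: v(t) = 15·exp(3·t/2)/2. Derivando la velocidad, obtenemos la aceleración: a(t) = 45·exp(3·t/2)/4. La derivada de la aceleración da la sacudida: j(t) = 135·exp(3·t/2)/8. Tenemos la sacudida j(t) = 135·exp(3·t/2)/8. Sustituyendo t = 2*log(3)/3: j(2*log(3)/3) = 405/8.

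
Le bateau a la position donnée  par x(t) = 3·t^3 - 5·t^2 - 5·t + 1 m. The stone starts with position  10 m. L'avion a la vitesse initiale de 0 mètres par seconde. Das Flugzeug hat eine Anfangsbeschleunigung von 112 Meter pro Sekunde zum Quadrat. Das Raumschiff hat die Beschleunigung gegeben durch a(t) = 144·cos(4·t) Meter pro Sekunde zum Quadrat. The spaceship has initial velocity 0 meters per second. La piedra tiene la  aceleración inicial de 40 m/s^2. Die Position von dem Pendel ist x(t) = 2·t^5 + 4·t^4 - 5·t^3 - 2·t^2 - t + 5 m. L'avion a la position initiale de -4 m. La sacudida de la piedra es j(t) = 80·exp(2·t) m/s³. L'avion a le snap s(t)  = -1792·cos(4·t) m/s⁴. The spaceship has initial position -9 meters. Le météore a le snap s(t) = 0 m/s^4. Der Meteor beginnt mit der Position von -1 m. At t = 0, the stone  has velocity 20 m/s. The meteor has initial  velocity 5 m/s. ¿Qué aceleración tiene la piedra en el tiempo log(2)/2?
Necesitamos integrar nuestra ecuación de la sacudida j(t) = 80·exp(2·t) 1 vez. Tomando ∫j(t)dt y aplicando a(0) = 40, encontramos a(t) = 40·exp(2·t). Tenemos la aceleración a(t) = 40·exp(2·t). Sustituyendo t = log(2)/2: a(log(2)/2) = 80.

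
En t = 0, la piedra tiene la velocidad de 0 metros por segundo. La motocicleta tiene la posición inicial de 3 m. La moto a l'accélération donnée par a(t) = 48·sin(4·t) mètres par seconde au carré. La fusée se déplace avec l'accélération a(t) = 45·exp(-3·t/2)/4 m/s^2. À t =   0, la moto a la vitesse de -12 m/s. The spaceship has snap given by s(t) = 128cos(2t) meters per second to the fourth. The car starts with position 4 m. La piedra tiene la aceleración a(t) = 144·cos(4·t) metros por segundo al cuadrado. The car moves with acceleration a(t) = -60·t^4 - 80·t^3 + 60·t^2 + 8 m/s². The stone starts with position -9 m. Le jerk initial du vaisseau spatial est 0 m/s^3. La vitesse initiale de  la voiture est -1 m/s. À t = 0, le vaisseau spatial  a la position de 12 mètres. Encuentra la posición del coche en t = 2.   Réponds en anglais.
We need to integrate our acceleration equation a(t) = -60·t^4 - 80·t^3 + 60·t^2 + 8 2 times. The antiderivative of acceleration is velocity. Using v(0) = -1, we get v(t) = -12·t^5 - 20·t^4 + 20·t^3 + 8·t - 1. The antiderivative of velocity, with x(0) = 4, gives position: x(t) = -2·t^6 - 4·t^5 + 5·t^4 + 4·t^2 - t + 4. From the given position equation x(t) = -2·t^6 - 4·t^5 + 5·t^4 + 4·t^2 - t + 4, we substitute t = 2 to get x = -158.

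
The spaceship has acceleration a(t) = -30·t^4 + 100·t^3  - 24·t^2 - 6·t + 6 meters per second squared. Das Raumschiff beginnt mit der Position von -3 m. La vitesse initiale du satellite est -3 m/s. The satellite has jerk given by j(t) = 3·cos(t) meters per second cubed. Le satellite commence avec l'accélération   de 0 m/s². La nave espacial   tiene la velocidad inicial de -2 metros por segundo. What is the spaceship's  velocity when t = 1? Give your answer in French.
Nous devons trouver la primitive de notre équation de l'accélération a(t) = -30·t^4 + 100·t^3 - 24·t^2 - 6·t + 6 1 fois. L'intégrale de l'accélération, avec v(0) = -2, donne la vitesse: v(t) = -6·t^5 + 25·t^4 - 8·t^3 - 3·t^2 + 6·t - 2. En utilisant v(t) = -6·t^5 + 25·t^4 - 8·t^3 - 3·t^2 + 6·t - 2 et en substituant t = 1, nous trouvons v = 12.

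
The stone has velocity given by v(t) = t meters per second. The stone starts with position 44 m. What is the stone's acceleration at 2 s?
Starting from velocity v(t) = t, we take 1 derivative. Differentiating velocity, we get acceleration: a(t) = 1. Using a(t) = 1 and substituting t = 2, we find a = 1.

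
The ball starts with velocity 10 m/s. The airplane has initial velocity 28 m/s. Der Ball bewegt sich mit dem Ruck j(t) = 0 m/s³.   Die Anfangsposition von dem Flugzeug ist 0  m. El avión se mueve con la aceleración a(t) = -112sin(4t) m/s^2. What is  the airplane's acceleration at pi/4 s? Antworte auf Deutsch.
Mit a(t) = -112·sin(4·t) und Einsetzen von t = pi/4, finden wir a = 0.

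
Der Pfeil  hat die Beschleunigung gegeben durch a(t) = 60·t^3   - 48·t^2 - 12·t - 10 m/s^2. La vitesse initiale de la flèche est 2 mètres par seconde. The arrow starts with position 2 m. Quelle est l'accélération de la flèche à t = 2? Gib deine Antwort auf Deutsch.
Mit a(t) = 60·t^3 - 48·t^2 - 12·t - 10 und Einsetzen von t = 2, finden wir a = 254.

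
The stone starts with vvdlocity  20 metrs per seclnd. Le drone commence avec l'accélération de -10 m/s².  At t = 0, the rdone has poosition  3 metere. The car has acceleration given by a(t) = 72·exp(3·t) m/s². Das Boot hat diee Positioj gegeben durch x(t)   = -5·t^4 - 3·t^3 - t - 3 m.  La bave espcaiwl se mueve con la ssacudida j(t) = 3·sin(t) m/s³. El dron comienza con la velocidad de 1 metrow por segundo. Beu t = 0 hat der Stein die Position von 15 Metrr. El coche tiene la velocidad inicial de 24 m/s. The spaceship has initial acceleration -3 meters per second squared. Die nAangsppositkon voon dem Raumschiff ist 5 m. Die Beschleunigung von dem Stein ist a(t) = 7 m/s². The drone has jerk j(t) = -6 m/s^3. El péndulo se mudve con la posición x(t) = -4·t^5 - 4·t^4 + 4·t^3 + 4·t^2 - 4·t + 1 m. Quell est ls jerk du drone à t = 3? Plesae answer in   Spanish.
Tenemos la sacudida j(t) = -6. Sustituyendo t = 3: j(3) = -6.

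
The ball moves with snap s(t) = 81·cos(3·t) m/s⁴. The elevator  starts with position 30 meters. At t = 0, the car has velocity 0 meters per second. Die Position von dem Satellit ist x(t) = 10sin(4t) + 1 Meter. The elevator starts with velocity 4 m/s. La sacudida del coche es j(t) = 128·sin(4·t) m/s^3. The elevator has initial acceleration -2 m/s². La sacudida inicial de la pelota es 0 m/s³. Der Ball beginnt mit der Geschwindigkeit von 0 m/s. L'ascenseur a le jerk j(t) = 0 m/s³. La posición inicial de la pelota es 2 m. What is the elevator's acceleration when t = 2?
We need to integrate our jerk equation j(t) = 0 1 time. Integrating jerk and using the initial condition a(0) = -2, we get a(t) = -2. We have acceleration a(t) = -2. Substituting t = 2: a(2) = -2.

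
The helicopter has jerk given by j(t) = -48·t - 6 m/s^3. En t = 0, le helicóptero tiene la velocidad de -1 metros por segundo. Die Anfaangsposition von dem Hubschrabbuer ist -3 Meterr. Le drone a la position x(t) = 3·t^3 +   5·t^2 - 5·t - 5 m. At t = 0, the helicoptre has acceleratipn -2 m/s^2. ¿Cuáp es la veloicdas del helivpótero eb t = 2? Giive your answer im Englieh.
Starting from jerk j(t) = -48·t - 6, we take 2 integrals. Finding the antiderivative of j(t) and using a(0) = -2: a(t) = -24·t^2 - 6·t - 2. Finding the integral of a(t) and using v(0) = -1: v(t) = -8·t^3 - 3·t^2 - 2·t - 1. From the given velocity equation v(t) = -8·t^3 - 3·t^2 - 2·t - 1, we substitute t = 2 to get v = -81.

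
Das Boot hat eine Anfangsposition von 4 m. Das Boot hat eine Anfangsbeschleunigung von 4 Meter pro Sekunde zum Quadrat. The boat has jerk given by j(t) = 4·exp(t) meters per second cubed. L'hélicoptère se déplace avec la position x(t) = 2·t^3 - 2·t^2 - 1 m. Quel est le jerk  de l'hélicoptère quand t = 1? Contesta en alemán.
Wir müssen unsere Gleichung für die Position x(t) = 2·t^3 - 2·t^2 - 1 3-mal ableiten. Die Ableitung von der Position ergibt die Geschwindigkeit: v(t) = 6·t^2 - 4·t. Die Ableitung von der Geschwindigkeit ergibt die Beschleunigung: a(t) = 12·t - 4. Mit d/dt von a(t) finden wir j(t) = 12. Wir haben den Ruck j(t) = 12. Durch Einsetzen von t = 1: j(1) = 12.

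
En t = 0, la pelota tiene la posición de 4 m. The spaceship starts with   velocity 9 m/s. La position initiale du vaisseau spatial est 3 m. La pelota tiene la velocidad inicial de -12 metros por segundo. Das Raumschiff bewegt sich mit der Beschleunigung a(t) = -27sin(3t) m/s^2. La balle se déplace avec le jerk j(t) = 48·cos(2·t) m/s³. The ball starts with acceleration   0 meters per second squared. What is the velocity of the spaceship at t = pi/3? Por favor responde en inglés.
Starting from acceleration a(t) = -27·sin(3·t), we take 1 antiderivative. The antiderivative of acceleration is velocity. Using v(0) = 9, we get v(t) = 9·cos(3·t). Using v(t) = 9·cos(3·t) and substituting t = pi/3, we find v = -9.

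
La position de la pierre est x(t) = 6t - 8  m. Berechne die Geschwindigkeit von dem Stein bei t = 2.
Wir müssen unsere Gleichung für die Position x(t) = 6·t - 8 1-mal ableiten. Die Ableitung von der Position ergibt die Geschwindigkeit: v(t) = 6. Mit v(t) = 6 und Einsetzen von t = 2, finden wir v = 6.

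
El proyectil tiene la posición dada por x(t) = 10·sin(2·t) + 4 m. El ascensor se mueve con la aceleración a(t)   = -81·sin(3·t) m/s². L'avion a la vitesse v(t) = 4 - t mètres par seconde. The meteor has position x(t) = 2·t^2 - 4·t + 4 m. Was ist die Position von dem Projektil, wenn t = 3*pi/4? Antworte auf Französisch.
En utilisant x(t) = 10·sin(2·t) + 4 et en substituant t = 3*pi/4, nous trouvons x = -6.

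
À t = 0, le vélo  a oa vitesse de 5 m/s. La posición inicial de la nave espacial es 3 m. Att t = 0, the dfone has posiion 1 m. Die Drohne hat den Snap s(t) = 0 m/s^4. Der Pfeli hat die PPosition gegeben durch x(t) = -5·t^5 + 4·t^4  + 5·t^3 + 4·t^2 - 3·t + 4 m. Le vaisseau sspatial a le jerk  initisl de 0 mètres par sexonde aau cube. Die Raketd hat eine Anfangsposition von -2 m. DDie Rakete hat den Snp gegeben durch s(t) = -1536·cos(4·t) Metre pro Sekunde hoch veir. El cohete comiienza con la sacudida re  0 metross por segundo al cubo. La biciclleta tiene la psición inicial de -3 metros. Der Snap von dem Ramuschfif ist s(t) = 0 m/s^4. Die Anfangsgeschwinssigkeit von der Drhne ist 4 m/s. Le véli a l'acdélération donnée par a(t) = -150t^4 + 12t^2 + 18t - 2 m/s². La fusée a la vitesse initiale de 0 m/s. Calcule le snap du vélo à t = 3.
En partant de l'accélération a(t) = -150·t^4 + 12·t^2 + 18·t - 2, nous prenons 2 dérivées. La dérivée de l'accélération donne le jerk: j(t) = -600·t^3 + 24·t + 18. En prenant d/dt de j(t), nous trouvons s(t) = 24 - 1800·t^2. De l'équation du snap s(t) = 24 - 1800·t^2, nous substituons t = 3 pour obtenir s = -16176.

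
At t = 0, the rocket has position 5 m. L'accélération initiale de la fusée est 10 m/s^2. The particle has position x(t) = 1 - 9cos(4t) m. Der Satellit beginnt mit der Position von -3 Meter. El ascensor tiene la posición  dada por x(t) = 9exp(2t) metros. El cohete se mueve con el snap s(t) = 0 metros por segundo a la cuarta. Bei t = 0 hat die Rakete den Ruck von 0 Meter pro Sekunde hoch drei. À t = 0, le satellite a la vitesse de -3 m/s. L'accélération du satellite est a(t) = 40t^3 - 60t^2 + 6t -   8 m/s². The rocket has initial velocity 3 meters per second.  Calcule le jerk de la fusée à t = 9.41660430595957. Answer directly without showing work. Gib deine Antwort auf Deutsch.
Die Antwort ist 0.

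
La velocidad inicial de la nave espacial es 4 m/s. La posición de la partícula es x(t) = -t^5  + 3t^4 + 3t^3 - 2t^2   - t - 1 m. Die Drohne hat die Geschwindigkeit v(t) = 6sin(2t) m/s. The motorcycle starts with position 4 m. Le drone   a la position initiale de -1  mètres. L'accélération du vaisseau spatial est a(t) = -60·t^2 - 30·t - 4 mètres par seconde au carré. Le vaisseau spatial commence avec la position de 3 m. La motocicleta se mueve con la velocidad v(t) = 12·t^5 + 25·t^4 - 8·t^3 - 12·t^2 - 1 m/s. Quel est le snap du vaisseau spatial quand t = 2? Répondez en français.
Nous devons dériver notre équation de l'accélération a(t) = -60·t^2 - 30·t - 4 2 fois. La dérivée de l'accélération donne le jerk: j(t) = -120·t - 30. La dérivée du jerk donne le snap: s(t) = -120. De l'équation du snap s(t) = -120, nous substituons t = 2 pour obtenir s = -120.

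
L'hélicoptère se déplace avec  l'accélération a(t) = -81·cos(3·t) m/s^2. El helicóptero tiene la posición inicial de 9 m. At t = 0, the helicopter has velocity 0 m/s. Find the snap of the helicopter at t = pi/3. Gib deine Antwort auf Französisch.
En partant de l'accélération a(t) = -81·cos(3·t), nous prenons 2 dérivées. En dérivant l'accélération, nous obtenons le jerk: j(t) = 243·sin(3·t). En prenant d/dt de j(t), nous trouvons s(t) = 729·cos(3·t). En utilisant s(t) = 729·cos(3·t) et en substituant t = pi/3, nous trouvons s = -729.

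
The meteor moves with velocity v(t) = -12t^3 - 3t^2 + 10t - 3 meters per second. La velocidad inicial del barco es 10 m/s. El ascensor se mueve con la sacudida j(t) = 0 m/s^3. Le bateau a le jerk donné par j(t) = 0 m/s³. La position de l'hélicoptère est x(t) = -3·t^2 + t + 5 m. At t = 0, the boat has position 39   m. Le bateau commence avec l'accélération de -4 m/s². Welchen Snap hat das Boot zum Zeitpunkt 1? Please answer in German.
Um dies zu lösen, müssen wir 1 Ableitung unserer Gleichung für den Ruck j(t) = 0 nehmen. Durch Ableiten von dem Ruck erhalten wir den Snap: s(t) = 0. Aus der Gleichung für den Snap s(t) = 0, setzen wir t = 1 ein und erhalten s = 0.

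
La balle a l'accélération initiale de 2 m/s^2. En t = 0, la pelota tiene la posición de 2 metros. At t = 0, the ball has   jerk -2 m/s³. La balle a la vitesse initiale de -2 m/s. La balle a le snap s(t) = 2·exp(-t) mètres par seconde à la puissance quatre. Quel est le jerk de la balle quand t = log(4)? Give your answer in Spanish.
Debemos encontrar la antiderivada de nuestra ecuación del snap s(t) = 2·exp(-t) 1 vez. Integrando el snap y usando la condición inicial j(0) = -2, obtenemos j(t) = -2·exp(-t). Tenemos la sacudida j(t) = -2·exp(-t). Sustituyendo t = log(4): j(log(4)) = -1/2.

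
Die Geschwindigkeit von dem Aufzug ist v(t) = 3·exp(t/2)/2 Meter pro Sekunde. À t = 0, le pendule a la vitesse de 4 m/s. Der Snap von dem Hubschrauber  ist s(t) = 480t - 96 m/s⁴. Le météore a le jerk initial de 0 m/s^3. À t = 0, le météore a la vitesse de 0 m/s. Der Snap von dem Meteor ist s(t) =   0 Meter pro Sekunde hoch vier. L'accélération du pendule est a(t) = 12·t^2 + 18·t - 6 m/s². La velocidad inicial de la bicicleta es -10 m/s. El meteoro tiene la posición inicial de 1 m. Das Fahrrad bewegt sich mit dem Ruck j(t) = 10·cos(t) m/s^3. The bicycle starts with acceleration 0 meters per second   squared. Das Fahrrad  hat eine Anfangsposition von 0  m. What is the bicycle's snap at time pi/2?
We must differentiate our jerk equation j(t) = 10·cos(t) 1 time. Differentiating jerk, we get snap: s(t) = -10·sin(t). We have snap s(t) = -10·sin(t). Substituting t = pi/2: s(pi/2) = -10.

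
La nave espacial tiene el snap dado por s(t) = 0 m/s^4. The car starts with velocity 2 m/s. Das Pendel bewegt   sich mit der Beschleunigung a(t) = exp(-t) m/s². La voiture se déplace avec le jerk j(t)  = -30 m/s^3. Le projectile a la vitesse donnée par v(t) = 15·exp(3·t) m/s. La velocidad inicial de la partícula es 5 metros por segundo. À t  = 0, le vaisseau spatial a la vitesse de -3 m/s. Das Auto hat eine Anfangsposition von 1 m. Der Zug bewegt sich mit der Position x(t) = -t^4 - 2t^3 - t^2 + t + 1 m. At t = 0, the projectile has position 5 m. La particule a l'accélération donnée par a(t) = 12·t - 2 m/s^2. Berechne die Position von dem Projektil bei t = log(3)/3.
Ausgehend von der Geschwindigkeit v(t) = 15·exp(3·t), nehmen wir 1 Stammfunktion. Das Integral von der Geschwindigkeit, mit x(0) = 5, ergibt die Position: x(t) = 5·exp(3·t). Mit x(t) = 5·exp(3·t) und Einsetzen von t = log(3)/3, finden wir x = 15.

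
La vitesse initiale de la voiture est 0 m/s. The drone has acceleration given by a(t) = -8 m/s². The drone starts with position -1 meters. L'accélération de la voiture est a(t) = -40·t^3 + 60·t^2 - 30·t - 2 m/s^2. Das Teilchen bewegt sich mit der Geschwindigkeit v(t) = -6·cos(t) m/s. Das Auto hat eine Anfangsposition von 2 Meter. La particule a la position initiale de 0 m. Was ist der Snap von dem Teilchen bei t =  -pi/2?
Ausgehend von der Geschwindigkeit v(t) = -6·cos(t), nehmen wir 3 Ableitungen. Mit d/dt von v(t) finden wir a(t) = 6·sin(t). Mit d/dt von a(t) finden wir j(t) = 6·cos(t). Durch Ableiten von dem Ruck erhalten wir den Snap: s(t) = -6·sin(t). Wir haben den Snap s(t) = -6·sin(t). Durch Einsetzen von t = -pi/2: s(-pi/2) = 6.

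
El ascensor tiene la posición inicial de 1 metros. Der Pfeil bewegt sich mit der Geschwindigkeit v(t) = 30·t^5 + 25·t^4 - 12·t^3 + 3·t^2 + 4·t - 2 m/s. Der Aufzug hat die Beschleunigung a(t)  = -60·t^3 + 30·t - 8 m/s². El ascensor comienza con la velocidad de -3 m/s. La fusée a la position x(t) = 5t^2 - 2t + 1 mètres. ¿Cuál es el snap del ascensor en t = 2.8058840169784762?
Debemos derivar nuestra ecuación de la aceleración a(t) = -60·t^3 + 30·t - 8 2 veces. Derivando la aceleración, obtenemos la sacudida: j(t) = 30 - 180·t^2. Derivando la sacudida, obtenemos el snap: s(t) = -360·t. Tenemos el snap s(t) = -360·t. Sustituyendo t = 2.8058840169784762: s(2.8058840169784762) = -1010.11824611225.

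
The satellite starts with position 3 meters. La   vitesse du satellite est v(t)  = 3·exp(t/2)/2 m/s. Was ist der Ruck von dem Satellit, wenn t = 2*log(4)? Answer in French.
En partant de la vitesse v(t) = 3·exp(t/2)/2, nous prenons 2 dérivées. En prenant d/dt de v(t), nous trouvons a(t) = 3·exp(t/2)/4. En prenant d/dt de a(t), nous trouvons j(t) = 3·exp(t/2)/8. De l'équation du jerk j(t) = 3·exp(t/2)/8, nous substituons t = 2*log(4) pour obtenir j = 3/2.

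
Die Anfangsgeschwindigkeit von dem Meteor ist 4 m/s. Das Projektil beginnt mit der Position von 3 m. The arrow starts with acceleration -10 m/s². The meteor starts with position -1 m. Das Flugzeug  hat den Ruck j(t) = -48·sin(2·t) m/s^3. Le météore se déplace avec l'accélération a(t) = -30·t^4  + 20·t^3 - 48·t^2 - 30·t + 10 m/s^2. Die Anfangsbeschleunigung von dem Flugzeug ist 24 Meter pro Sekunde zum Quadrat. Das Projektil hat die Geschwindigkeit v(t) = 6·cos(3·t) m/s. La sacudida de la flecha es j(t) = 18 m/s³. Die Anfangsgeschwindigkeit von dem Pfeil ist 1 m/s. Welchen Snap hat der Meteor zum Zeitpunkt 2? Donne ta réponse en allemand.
Um dies zu lösen, müssen wir 2 Ableitungen unserer Gleichung für die Beschleunigung a(t) = -30·t^4 + 20·t^3 - 48·t^2 - 30·t + 10 nehmen. Mit d/dt von a(t) finden wir j(t) = -120·t^3 + 60·t^2 - 96·t - 30. Mit d/dt von j(t) finden wir s(t) = -360·t^2 + 120·t - 96. Mit s(t) = -360·t^2 + 120·t - 96 und Einsetzen von t = 2, finden wir s = -1296.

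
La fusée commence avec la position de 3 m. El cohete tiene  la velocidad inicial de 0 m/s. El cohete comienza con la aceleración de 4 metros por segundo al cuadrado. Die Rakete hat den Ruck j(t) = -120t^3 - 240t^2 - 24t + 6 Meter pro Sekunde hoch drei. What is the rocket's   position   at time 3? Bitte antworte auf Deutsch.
Wir müssen das Integral unserer Gleichung für den Ruck j(t) = -120·t^3 - 240·t^2 - 24·t + 6 3-mal finden. Die Stammfunktion von dem Ruck, mit a(0) = 4, ergibt die Beschleunigung: a(t) = -30·t^4 - 80·t^3 - 12·t^2 + 6·t + 4. Das Integral von der Beschleunigung, mit v(0) = 0, ergibt die Geschwindigkeit: v(t) = t·(-6·t^4 - 20·t^3 - 4·t^2 + 3·t + 4). Das Integral von der Geschwindigkeit ist die Position. Mit x(0) = 3 erhalten wir x(t) = -t^6 - 4·t^5 - t^4 + t^3 + 2·t^2 + 3. Mit x(t) = -t^6 - 4·t^5 - t^4 + t^3 + 2·t^2 + 3 und Einsetzen von t = 3, finden wir x = -1734.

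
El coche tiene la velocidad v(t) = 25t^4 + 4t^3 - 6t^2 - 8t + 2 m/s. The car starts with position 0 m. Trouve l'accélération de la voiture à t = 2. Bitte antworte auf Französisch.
Pour résoudre ceci, nous devons prendre 1 dérivée de notre équation de la vitesse v(t) = 25·t^4 + 4·t^3 - 6·t^2 - 8·t + 2. La dérivée de la vitesse donne l'accélération: a(t) = 100·t^3 + 12·t^2 - 12·t - 8. En utilisant a(t) = 100·t^3 + 12·t^2 - 12·t - 8 et en substituant t = 2, nous trouvons a = 816.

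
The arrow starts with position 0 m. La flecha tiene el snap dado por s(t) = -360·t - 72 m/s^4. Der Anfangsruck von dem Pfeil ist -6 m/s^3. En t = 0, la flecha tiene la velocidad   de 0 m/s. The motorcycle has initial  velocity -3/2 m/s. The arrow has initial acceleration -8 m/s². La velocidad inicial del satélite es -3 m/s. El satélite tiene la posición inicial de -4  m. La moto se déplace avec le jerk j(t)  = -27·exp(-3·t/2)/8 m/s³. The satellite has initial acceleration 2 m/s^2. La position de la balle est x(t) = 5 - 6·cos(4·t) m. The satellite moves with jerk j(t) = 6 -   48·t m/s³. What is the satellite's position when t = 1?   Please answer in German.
Um dies zu lösen, müssen wir 3 Integrale unserer Gleichung für den Ruck j(t) = 6 - 48·t finden. Mit ∫j(t)dt und Anwendung von a(0) = 2, finden wir a(t) = -24·t^2 + 6·t + 2. Durch Integration von der Beschleunigung und Verwendung der Anfangsbedingung v(0) = -3, erhalten wir v(t) = -8·t^3 + 3·t^2 + 2·t - 3. Die Stammfunktion von der Geschwindigkeit, mit x(0) = -4, ergibt die Position: x(t) = -2·t^4 + t^3 + t^2 - 3·t - 4. Wir haben die Position x(t) = -2·t^4 + t^3 + t^2 - 3·t - 4. Durch Einsetzen von t = 1: x(1) = -7.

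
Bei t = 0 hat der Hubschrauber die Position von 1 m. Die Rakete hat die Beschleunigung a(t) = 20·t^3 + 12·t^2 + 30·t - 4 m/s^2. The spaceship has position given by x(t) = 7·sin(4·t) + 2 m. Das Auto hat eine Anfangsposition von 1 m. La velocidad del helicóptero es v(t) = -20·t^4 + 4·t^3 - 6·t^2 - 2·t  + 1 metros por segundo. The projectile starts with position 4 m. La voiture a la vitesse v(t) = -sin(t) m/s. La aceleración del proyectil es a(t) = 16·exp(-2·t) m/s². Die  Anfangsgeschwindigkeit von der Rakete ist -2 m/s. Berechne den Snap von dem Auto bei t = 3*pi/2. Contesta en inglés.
To solve this, we need to take 3 derivatives of our velocity equation v(t) = -sin(t). Taking d/dt of v(t), we find a(t) = -cos(t). Differentiating acceleration, we get jerk: j(t) = sin(t). Taking d/dt of j(t), we find s(t) = cos(t). From the given snap equation s(t) = cos(t), we substitute t = 3*pi/2 to get s = 0.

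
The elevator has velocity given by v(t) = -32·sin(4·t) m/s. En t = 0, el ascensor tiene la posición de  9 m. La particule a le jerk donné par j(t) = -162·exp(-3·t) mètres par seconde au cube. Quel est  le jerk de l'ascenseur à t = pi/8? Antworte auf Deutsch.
Ausgehend von der Geschwindigkeit v(t) = -32·sin(4·t), nehmen wir 2 Ableitungen. Durch Ableiten von der Geschwindigkeit erhalten wir die Beschleunigung: a(t) = -128·cos(4·t). Mit d/dt von a(t) finden wir j(t) = 512·sin(4·t). Wir haben den Ruck j(t) = 512·sin(4·t). Durch Einsetzen von t = pi/8: j(pi/8) = 512.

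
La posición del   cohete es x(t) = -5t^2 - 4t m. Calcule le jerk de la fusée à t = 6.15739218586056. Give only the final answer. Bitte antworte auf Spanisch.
La respuesta es 0.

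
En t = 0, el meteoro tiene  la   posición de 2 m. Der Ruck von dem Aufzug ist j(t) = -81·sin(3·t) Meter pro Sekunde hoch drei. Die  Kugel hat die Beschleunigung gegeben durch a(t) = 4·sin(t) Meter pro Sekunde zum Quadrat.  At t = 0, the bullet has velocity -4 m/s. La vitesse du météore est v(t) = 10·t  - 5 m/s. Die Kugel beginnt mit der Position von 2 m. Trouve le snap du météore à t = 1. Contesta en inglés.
To solve this, we need to take 3 derivatives of our velocity equation v(t) = 10·t - 5. The derivative of velocity gives acceleration: a(t) = 10. Differentiating acceleration, we get jerk: j(t) = 0. The derivative of jerk gives snap: s(t) = 0. Using s(t) = 0 and substituting t = 1, we find s = 0.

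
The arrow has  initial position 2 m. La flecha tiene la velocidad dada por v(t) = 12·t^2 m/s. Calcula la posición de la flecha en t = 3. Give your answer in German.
Wir müssen unsere Gleichung für die Geschwindigkeit v(t) = 12·t^2 1-mal integrieren. Durch Integration von der Geschwindigkeit und Verwendung der Anfangsbedingung x(0) = 2, erhalten wir x(t) = 4·t^3 + 2. Mit x(t) = 4·t^3 + 2 und Einsetzen von t = 3, finden wir x = 110.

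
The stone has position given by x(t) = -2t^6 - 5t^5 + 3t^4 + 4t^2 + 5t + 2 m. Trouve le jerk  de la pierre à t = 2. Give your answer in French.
Nous devons dériver notre équation de la position x(t) = -2·t^6 - 5·t^5 + 3·t^4 + 4·t^2 + 5·t + 2 3 fois. En prenant d/dt de x(t), nous trouvons v(t) = -12·t^5 - 25·t^4 + 12·t^3 + 8·t + 5. En dérivant la vitesse, nous obtenons l'accélération: a(t) = -60·t^4 - 100·t^3 + 36·t^2 + 8. En prenant d/dt de a(t), nous trouvons j(t) = -240·t^3 - 300·t^2 + 72·t. Nous avons le jerk j(t) = -240·t^3 - 300·t^2 + 72·t. En substituant t = 2: j(2) = -2976.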